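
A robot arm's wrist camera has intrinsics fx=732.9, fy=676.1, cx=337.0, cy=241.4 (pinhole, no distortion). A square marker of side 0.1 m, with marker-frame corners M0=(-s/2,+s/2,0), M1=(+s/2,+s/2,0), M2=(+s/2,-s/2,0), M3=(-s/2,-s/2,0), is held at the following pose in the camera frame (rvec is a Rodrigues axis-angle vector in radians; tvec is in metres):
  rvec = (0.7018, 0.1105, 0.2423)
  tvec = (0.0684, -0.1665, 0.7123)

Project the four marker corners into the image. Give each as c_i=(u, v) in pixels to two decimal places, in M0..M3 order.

Intrinsics K: fx=732.9, fy=676.1, cx=337.0, cy=241.4
Marker side s = 0.1 m; corners in marker frame (Z=0):
  M0 = (-0.0500, +0.0500, 0)
  M1 = (+0.0500, +0.0500, 0)
  M2 = (+0.0500, -0.0500, 0)
  M3 = (-0.0500, -0.0500, 0)
rvec = (0.7018, 0.1105, 0.2423), |rvec| = θ = 0.75063 rad = 43.008°
Rodrigues: sinθ=0.68210, 1−cosθ=0.26874; R = I + sinθ·[k]× + (1−cosθ)·[k]×²:
    [+0.96617 -0.18319 +0.18152]
    [+0.25717 +0.73708 -0.62496]
    [-0.01931 +0.65050 +0.75926]
t = (0.0684, -0.1665, 0.7123) m
M0: Pc = R·M0+t = (+0.01093, -0.14250, +0.74579); u = 732.9·(+0.01093)/0.74579 + 337.0 = 347.7428, v = 676.1·(-0.14250)/0.74579 + 241.4 = 112.2122
M1: Pc = R·M1+t = (+0.10755, -0.11679, +0.74386); u = 732.9·(+0.10755)/0.74386 + 337.0 = 442.9646, v = 676.1·(-0.11679)/0.74386 + 241.4 = 135.2509
M2: Pc = R·M2+t = (+0.12587, -0.19050, +0.67881); u = 732.9·(+0.12587)/0.67881 + 337.0 = 472.8979, v = 676.1·(-0.19050)/0.67881 + 241.4 = 51.6646
M3: Pc = R·M3+t = (+0.02925, -0.21621, +0.68074); u = 732.9·(+0.02925)/0.68074 + 337.0 = 368.4921, v = 676.1·(-0.21621)/0.68074 + 241.4 = 26.6613

c0=(347.74, 112.21) c1=(442.96, 135.25) c2=(472.90, 51.66) c3=(368.49, 26.66)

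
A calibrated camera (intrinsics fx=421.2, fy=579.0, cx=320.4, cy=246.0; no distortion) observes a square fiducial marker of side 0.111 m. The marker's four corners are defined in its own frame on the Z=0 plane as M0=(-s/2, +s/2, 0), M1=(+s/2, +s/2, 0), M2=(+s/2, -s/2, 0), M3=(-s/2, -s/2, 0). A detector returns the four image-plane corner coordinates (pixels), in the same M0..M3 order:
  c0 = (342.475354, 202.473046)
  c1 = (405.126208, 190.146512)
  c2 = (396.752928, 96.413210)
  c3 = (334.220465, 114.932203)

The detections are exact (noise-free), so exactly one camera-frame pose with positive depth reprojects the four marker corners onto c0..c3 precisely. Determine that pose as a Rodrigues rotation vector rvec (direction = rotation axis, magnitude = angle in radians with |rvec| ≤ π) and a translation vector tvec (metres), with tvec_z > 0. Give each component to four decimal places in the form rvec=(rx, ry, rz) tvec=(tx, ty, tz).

Intrinsics K: fx=421.2, fy=579.0, cx=320.4, cy=246.0
Marker side s = 0.111 m; corners in marker frame (Z=0):
  M0 = (-0.0555, +0.0555, 0)
  M1 = (+0.0555, +0.0555, 0)
  M2 = (+0.0555, -0.0555, 0)
  M3 = (-0.0555, -0.0555, 0)
Detected image corners:
  c0 = (342.475354, 202.473046) px
  c1 = (405.126208, 190.146512) px
  c2 = (396.752928, 96.413210) px
  c3 = (334.220465, 114.932203) px
Planar DLT: solve 8×8 A·h = b for H (H[2,2]=1):
  H  [+340.35239 +98.27761 +368.60796]
  H  [-230.15626 +825.16986 +151.40924]
  H  [-0.60474 +0.06329 +1.00000]
B = K⁻¹H; ‖b₁‖=1.411904, ‖b₂‖=1.411904; λ = 2/(‖b₁‖+‖b₂‖) = 0.708264, sign → tz>0 ⇒ λ=+0.708264
r₁ = λ·B[:,0] = (+0.89813,-0.09956,-0.42832); r₂ = λ·B[:,1] = (+0.13116,+0.99035,+0.04482)
r₃ = r₁×r₂ = (+0.41972,-0.09644,+0.90252); SVD([r₁ r₂ r₃]) → R = UVᵀ:
  R  [+0.89813 +0.13116 +0.41972]
  R  [-0.09956 +0.99035 -0.09644]
  R  [-0.42832 +0.04482 +0.90252]
t = (+0.08106, -0.11571, +0.70826) m
tr R = 2.790992; θ = arccos((tr R − 1)/2) = 0.461252 rad = 26.428°
axis k = ((R−Rᵀ)₃₂, (R−Rᵀ)₁₃, (R−Rᵀ)₂₁) / (2 sinθ) = (+0.158695, +0.952698, -0.259197)
rvec = θ·k = (+0.073198, +0.439434, -0.119555)

rvec=(0.0732, 0.4394, -0.1196) tvec=(0.0811, -0.1157, 0.7083)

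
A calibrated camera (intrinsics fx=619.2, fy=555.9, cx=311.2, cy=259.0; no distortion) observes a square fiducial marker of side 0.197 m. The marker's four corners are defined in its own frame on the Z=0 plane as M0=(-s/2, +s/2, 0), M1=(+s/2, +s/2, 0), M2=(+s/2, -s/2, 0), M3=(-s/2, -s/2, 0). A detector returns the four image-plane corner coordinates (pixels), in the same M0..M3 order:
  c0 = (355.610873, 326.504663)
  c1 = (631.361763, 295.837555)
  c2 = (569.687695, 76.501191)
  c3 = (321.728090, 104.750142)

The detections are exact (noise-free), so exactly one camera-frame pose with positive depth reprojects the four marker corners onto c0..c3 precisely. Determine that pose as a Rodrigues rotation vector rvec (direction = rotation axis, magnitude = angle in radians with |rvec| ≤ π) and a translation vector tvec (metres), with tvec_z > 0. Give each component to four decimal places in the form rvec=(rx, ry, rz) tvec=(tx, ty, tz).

rvec=(-0.2507, 0.0230, -0.1226) tvec=(0.1177, -0.0534, 0.4644)

Intrinsics K: fx=619.2, fy=555.9, cx=311.2, cy=259.0
Marker side s = 0.197 m; corners in marker frame (Z=0):
  M0 = (-0.0985, +0.0985, 0)
  M1 = (+0.0985, +0.0985, 0)
  M2 = (+0.0985, -0.0985, 0)
  M3 = (-0.0985, -0.0985, 0)
Detected image corners:
  c0 = (355.610873, 326.504663) px
  c1 = (631.361763, 295.837555) px
  c2 = (569.687695, 76.501191) px
  c3 = (321.728090, 104.750142) px
Planar DLT: solve 8×8 A·h = b for H (H[2,2]=1):
  H  [+1318.01820 -9.20875 +468.13099]
  H  [-152.40638 +1011.88052 +195.10127]
  H  [-0.01591 -0.53584 +1.00000]
B = K⁻¹H; ‖b₁‖=2.153226, ‖b₂‖=2.153226; λ = 2/(‖b₁‖+‖b₂‖) = 0.464419, sign → tz>0 ⇒ λ=+0.464419
r₁ = λ·B[:,0] = (+0.99227,-0.12388,-0.00739); r₂ = λ·B[:,1] = (+0.11816,+0.96131,-0.24885)
r₃ = r₁×r₂ = (+0.03793,+0.24606,+0.96851); SVD([r₁ r₂ r₃]) → R = UVᵀ:
  R  [+0.99227 +0.11816 +0.03793]
  R  [-0.12388 +0.96131 +0.24606]
  R  [-0.00739 -0.24885 +0.96851]
t = (+0.11770, -0.05338, +0.46442) m
tr R = 2.922088; θ = arccos((tr R − 1)/2) = 0.280041 rad = 16.045°
axis k = ((R−Rᵀ)₃₂, (R−Rᵀ)₁₃, (R−Rᵀ)₂₁) / (2 sinθ) = (-0.895296, +0.081992, -0.437862)
rvec = θ·k = (-0.250719, +0.022961, -0.122619)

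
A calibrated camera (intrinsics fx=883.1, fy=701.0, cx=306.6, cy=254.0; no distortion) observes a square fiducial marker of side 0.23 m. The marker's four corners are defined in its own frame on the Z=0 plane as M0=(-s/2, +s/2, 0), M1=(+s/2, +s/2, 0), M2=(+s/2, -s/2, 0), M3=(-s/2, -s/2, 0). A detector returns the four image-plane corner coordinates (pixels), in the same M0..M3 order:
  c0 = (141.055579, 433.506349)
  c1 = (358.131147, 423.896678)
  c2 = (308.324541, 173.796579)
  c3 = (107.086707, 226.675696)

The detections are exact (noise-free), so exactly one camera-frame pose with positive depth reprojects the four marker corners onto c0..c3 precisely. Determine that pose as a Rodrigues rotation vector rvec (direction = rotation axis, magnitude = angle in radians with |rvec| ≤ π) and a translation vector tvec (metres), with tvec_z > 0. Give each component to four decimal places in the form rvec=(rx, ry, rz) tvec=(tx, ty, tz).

Intrinsics K: fx=883.1, fy=701.0, cx=306.6, cy=254.0
Marker side s = 0.23 m; corners in marker frame (Z=0):
  M0 = (-0.1150, +0.1150, 0)
  M1 = (+0.1150, +0.1150, 0)
  M2 = (+0.1150, -0.1150, 0)
  M3 = (-0.1150, -0.1150, 0)
Detected image corners:
  c0 = (141.055579, 433.506349) px
  c1 = (358.131147, 423.896678) px
  c2 = (308.324541, 173.796579) px
  c3 = (107.086707, 226.675696) px
Planar DLT: solve 8×8 A·h = b for H (H[2,2]=1):
  H  [+715.46299 +142.20466 +218.09810]
  H  [-403.40031 +933.88919 +313.88645]
  H  [-0.84531 -0.15993 +1.00000]
B = K⁻¹H; ‖b₁‖=1.416002, ‖b₂‖=1.416002; λ = 2/(‖b₁‖+‖b₂‖) = 0.706214, sign → tz>0 ⇒ λ=+0.706214
r₁ = λ·B[:,0] = (+0.77942,-0.19009,-0.59697); r₂ = λ·B[:,1] = (+0.15293,+0.98176,-0.11295)
r₃ = r₁×r₂ = (+0.60755,-0.00326,+0.79427); SVD([r₁ r₂ r₃]) → R = UVᵀ:
  R  [+0.77942 +0.15293 +0.60755]
  R  [-0.19009 +0.98176 -0.00326]
  R  [-0.59697 -0.11295 +0.79427]
t = (-0.07077, +0.06033, +0.70621) m
tr R = 2.555447; θ = arccos((tr R − 1)/2) = 0.679760 rad = 38.947°
axis k = ((R−Rᵀ)₃₂, (R−Rᵀ)₁₃, (R−Rᵀ)₂₁) / (2 sinθ) = (-0.087243, +0.958093, -0.272848)
rvec = θ·k = (-0.059305, +0.651274, -0.185472)

rvec=(-0.0593, 0.6513, -0.1855) tvec=(-0.0708, 0.0603, 0.7062)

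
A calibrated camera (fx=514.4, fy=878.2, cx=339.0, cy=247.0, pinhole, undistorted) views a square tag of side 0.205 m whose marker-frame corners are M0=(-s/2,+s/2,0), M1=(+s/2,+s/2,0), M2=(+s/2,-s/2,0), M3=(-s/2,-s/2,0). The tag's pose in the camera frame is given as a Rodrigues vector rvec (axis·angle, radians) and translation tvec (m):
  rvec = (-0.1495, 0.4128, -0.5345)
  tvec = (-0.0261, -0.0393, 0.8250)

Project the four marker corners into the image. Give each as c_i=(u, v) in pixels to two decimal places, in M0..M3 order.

c0=(302.87, 353.84) c1=(407.21, 240.65) c2=(343.08, 52.81) c3=(249.71, 174.50)

Intrinsics K: fx=514.4, fy=878.2, cx=339.0, cy=247.0
Marker side s = 0.205 m; corners in marker frame (Z=0):
  M0 = (-0.1025, +0.1025, 0)
  M1 = (+0.1025, +0.1025, 0)
  M2 = (+0.1025, -0.1025, 0)
  M3 = (-0.1025, -0.1025, 0)
rvec = (-0.1495, 0.4128, -0.5345), |rvec| = θ = 0.69170 rad = 39.631°
Rodrigues: sinθ=0.63784, 1−cosθ=0.22984; R = I + sinθ·[k]× + (1−cosθ)·[k]×²:
    [+0.78090 +0.46324 +0.41905]
    [-0.52253 +0.85202 +0.03187]
    [-0.34228 -0.24385 +0.90740]
t = (-0.0261, -0.0393, 0.8250) m
M0: Pc = R·M0+t = (-0.05866, +0.10159, +0.83509); u = 514.4·(-0.05866)/0.83509 + 339.0 = 302.8663, v = 878.2·(+0.10159)/0.83509 + 247.0 = 353.8367
M1: Pc = R·M1+t = (+0.10142, -0.00553, +0.76492); u = 514.4·(+0.10142)/0.76492 + 339.0 = 407.2067, v = 878.2·(-0.00553)/0.76492 + 247.0 = 240.6543
M2: Pc = R·M2+t = (+0.00646, -0.18019, +0.81491); u = 514.4·(+0.00646)/0.81491 + 339.0 = 343.0779, v = 878.2·(-0.18019)/0.81491 + 247.0 = 52.8138
M3: Pc = R·M3+t = (-0.15362, -0.07307, +0.88508); u = 514.4·(-0.15362)/0.88508 + 339.0 = 249.7147, v = 878.2·(-0.07307)/0.88508 + 247.0 = 174.4951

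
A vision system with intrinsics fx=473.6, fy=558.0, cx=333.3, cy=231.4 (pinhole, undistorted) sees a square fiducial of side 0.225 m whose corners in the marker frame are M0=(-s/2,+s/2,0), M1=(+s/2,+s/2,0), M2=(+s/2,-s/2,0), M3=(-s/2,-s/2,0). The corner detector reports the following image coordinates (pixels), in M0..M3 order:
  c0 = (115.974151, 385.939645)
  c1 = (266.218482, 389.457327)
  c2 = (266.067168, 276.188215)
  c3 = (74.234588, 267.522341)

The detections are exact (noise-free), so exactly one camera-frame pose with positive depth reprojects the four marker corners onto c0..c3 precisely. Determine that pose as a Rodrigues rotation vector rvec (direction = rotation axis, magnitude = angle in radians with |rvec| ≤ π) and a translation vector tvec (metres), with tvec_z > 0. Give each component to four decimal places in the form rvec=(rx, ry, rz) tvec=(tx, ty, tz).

rvec=(0.7650, -0.0697, 0.0790) tvec=(-0.2052, 0.1223, 0.6476)

Intrinsics K: fx=473.6, fy=558.0, cx=333.3, cy=231.4
Marker side s = 0.225 m; corners in marker frame (Z=0):
  M0 = (-0.1125, +0.1125, 0)
  M1 = (+0.1125, +0.1125, 0)
  M2 = (+0.1125, -0.1125, 0)
  M3 = (-0.1125, -0.1125, 0)
Detected image corners:
  c0 = (115.974151, 385.939645) px
  c1 = (266.218482, 389.457327) px
  c2 = (266.067168, 276.188215) px
  c3 = (74.234588, 267.522341) px
Planar DLT: solve 8×8 A·h = b for H (H[2,2]=1):
  H  [+774.69147 +283.68163 +183.23871]
  H  [+72.40204 +865.33906 +336.75427]
  H  [+0.14160 +1.06333 +1.00000]
B = K⁻¹H; ‖b₁‖=1.544246, ‖b₂‖=1.544246; λ = 2/(‖b₁‖+‖b₂‖) = 0.647565, sign → tz>0 ⇒ λ=+0.647565
r₁ = λ·B[:,0] = (+0.99472,+0.04600,+0.09169); r₂ = λ·B[:,1] = (-0.09671,+0.71869,+0.68858)
r₃ = r₁×r₂ = (-0.03423,-0.69381,+0.71934); SVD([r₁ r₂ r₃]) → R = UVᵀ:
  R  [+0.99472 -0.09671 -0.03423]
  R  [+0.04600 +0.71869 -0.69381]
  R  [+0.09169 +0.68858 +0.71934]
t = (-0.20518, +0.12226, +0.64757) m
tr R = 2.432752; θ = arccos((tr R − 1)/2) = 0.772202 rad = 44.244°
axis k = ((R−Rᵀ)₃₂, (R−Rᵀ)₁₃, (R−Rᵀ)₂₁) / (2 sinθ) = (+0.990656, -0.090238, +0.102266)
rvec = θ·k = (+0.764986, -0.069682, +0.078970)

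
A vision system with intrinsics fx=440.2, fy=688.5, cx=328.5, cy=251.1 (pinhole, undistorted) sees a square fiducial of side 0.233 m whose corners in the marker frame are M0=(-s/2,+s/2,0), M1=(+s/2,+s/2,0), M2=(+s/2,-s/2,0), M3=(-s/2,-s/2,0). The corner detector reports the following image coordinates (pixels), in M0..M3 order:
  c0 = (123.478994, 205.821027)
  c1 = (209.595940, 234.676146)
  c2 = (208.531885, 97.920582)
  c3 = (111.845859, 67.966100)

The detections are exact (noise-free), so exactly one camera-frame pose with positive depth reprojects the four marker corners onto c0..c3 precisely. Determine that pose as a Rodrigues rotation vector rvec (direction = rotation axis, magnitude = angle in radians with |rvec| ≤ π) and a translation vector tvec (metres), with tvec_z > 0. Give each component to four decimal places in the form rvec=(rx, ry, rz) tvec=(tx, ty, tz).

Intrinsics K: fx=440.2, fy=688.5, cx=328.5, cy=251.1
Marker side s = 0.233 m; corners in marker frame (Z=0):
  M0 = (-0.1165, +0.1165, 0)
  M1 = (+0.1165, +0.1165, 0)
  M2 = (+0.1165, -0.1165, 0)
  M3 = (-0.1165, -0.1165, 0)
Detected image corners:
  c0 = (123.478994, 205.821027) px
  c1 = (209.595940, 234.676146) px
  c2 = (208.531885, 97.920582) px
  c3 = (111.845859, 67.966100) px
Planar DLT: solve 8×8 A·h = b for H (H[2,2]=1):
  H  [+379.03015 +109.34256 +163.15989]
  H  [+114.99592 +665.31593 +155.48075]
  H  [-0.07300 +0.50135 +1.00000]
B = K⁻¹H; ‖b₁‖=0.938620, ‖b₂‖=0.938620; λ = 2/(‖b₁‖+‖b₂‖) = 1.065394, sign → tz>0 ⇒ λ=+1.065394
r₁ = λ·B[:,0] = (+0.97539,+0.20631,-0.07778); r₂ = λ·B[:,1] = (-0.13396,+0.83472,+0.53414)
r₃ = r₁×r₂ = (+0.17512,-0.51057,+0.84181); SVD([r₁ r₂ r₃]) → R = UVᵀ:
  R  [+0.97539 -0.13396 +0.17512]
  R  [+0.20631 +0.83472 -0.51057]
  R  [-0.07778 +0.53414 +0.84181]
t = (-0.40016, -0.14796, +1.06539) m
tr R = 2.651918; θ = arccos((tr R − 1)/2) = 0.598895 rad = 34.314°
axis k = ((R−Rᵀ)₃₂, (R−Rᵀ)₁₃, (R−Rᵀ)₂₁) / (2 sinθ) = (+0.926605, +0.224310, +0.301808)
rvec = θ·k = (+0.554939, +0.134338, +0.180752)

rvec=(0.5549, 0.1343, 0.1808) tvec=(-0.4002, -0.1480, 1.0654)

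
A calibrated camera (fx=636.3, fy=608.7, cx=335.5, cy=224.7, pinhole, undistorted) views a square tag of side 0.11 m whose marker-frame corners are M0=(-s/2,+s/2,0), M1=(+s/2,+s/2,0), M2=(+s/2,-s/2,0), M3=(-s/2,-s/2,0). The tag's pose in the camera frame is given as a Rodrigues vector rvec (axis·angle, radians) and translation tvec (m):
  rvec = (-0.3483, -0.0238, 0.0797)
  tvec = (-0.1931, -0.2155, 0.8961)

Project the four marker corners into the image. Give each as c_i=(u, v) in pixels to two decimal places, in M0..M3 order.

Intrinsics K: fx=636.3, fy=608.7, cx=335.5, cy=224.7
Marker side s = 0.11 m; corners in marker frame (Z=0):
  M0 = (-0.0550, +0.0550, 0)
  M1 = (+0.0550, +0.0550, 0)
  M2 = (+0.0550, -0.0550, 0)
  M3 = (-0.0550, -0.0550, 0)
rvec = (-0.3483, -0.0238, 0.0797), |rvec| = θ = 0.35809 rad = 20.517°
Rodrigues: sinθ=0.35049, 1−cosθ=0.06343; R = I + sinθ·[k]× + (1−cosθ)·[k]×²:
    [+0.99658 -0.07391 -0.03703]
    [+0.08211 +0.93685 +0.33997]
    [+0.00956 -0.34184 +0.93971]
t = (-0.1931, -0.2155, 0.8961) m
M0: Pc = R·M0+t = (-0.25198, -0.16849, +0.87677); u = 636.3·(-0.25198)/0.87677 + 335.5 = 152.6331, v = 608.7·(-0.16849)/0.87677 + 224.7 = 107.7261
M1: Pc = R·M1+t = (-0.14235, -0.15946, +0.87782); u = 636.3·(-0.14235)/0.87782 + 335.5 = 232.3139, v = 608.7·(-0.15946)/0.87782 + 224.7 = 114.1292
M2: Pc = R·M2+t = (-0.13422, -0.26251, +0.91543); u = 636.3·(-0.13422)/0.91543 + 335.5 = 242.2033, v = 608.7·(-0.26251)/0.91543 + 224.7 = 50.1474
M3: Pc = R·M3+t = (-0.24385, -0.27154, +0.91438); u = 636.3·(-0.24385)/0.91438 + 335.5 = 165.8106, v = 608.7·(-0.27154)/0.91438 + 224.7 = 43.9341

c0=(152.63, 107.73) c1=(232.31, 114.13) c2=(242.20, 50.15) c3=(165.81, 43.93)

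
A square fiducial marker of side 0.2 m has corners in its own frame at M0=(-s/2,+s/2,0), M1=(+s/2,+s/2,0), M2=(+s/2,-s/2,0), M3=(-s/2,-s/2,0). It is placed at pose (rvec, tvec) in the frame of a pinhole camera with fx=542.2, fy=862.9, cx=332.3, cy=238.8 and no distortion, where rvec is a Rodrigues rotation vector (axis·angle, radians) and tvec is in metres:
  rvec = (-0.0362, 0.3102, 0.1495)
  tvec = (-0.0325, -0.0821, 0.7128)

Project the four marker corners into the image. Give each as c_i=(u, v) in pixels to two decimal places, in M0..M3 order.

Intrinsics K: fx=542.2, fy=862.9, cx=332.3, cy=238.8
Marker side s = 0.2 m; corners in marker frame (Z=0):
  M0 = (-0.1000, +0.1000, 0)
  M1 = (+0.1000, +0.1000, 0)
  M2 = (+0.1000, -0.1000, 0)
  M3 = (-0.1000, -0.1000, 0)
rvec = (-0.0362, 0.3102, 0.1495), |rvec| = θ = 0.34624 rad = 19.838°
Rodrigues: sinθ=0.33937, 1−cosθ=0.05935; R = I + sinθ·[k]× + (1−cosθ)·[k]×²:
    [+0.94130 -0.15209 +0.30136]
    [+0.14097 +0.98829 +0.05844]
    [-0.30672 -0.01252 +0.95172]
t = (-0.0325, -0.0821, 0.7128) m
M0: Pc = R·M0+t = (-0.14184, +0.00263, +0.74222); u = 542.2·(-0.14184)/0.74222 + 332.3 = 228.6848, v = 862.9·(+0.00263)/0.74222 + 238.8 = 241.8594
M1: Pc = R·M1+t = (+0.04642, +0.03083, +0.68088); u = 542.2·(+0.04642)/0.68088 + 332.3 = 369.2666, v = 862.9·(+0.03083)/0.68088 + 238.8 = 277.8669
M2: Pc = R·M2+t = (+0.07684, -0.16683, +0.68338); u = 542.2·(+0.07684)/0.68338 + 332.3 = 393.2649, v = 862.9·(-0.16683)/0.68338 + 238.8 = 28.1430
M3: Pc = R·M3+t = (-0.11142, -0.19503, +0.74472); u = 542.2·(-0.11142)/0.74472 + 332.3 = 251.1792, v = 862.9·(-0.19503)/0.74472 + 238.8 = 12.8266

c0=(228.68, 241.86) c1=(369.27, 277.87) c2=(393.26, 28.14) c3=(251.18, 12.83)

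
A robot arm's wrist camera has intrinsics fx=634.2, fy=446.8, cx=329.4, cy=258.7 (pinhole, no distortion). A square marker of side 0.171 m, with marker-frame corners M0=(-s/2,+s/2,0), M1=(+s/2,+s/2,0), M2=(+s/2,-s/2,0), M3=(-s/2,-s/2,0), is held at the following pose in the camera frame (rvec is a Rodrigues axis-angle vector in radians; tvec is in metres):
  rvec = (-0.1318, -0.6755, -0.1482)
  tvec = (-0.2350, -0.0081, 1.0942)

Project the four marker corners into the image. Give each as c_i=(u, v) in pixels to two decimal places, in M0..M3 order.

c0=(154.25, 294.90) c1=(243.97, 285.23) c2=(228.08, 220.00) c3=(137.79, 222.84)

Intrinsics K: fx=634.2, fy=446.8, cx=329.4, cy=258.7
Marker side s = 0.171 m; corners in marker frame (Z=0):
  M0 = (-0.0855, +0.0855, 0)
  M1 = (+0.0855, +0.0855, 0)
  M2 = (+0.0855, -0.0855, 0)
  M3 = (-0.0855, -0.0855, 0)
rvec = (-0.1318, -0.6755, -0.1482), |rvec| = θ = 0.70401 rad = 40.337°
Rodrigues: sinθ=0.64728, 1−cosθ=0.23775; R = I + sinθ·[k]× + (1−cosθ)·[k]×²:
    [+0.77058 +0.17896 -0.61170]
    [-0.09355 +0.98113 +0.16920]
    [+0.63044 -0.07316 +0.77279]
t = (-0.2350, -0.0081, 1.0942) m
M0: Pc = R·M0+t = (-0.28558, +0.08379, +1.03404); u = 634.2·(-0.28558)/1.03404 + 329.4 = 154.2457, v = 446.8·(+0.08379)/1.03404 + 258.7 = 294.9029
M1: Pc = R·M1+t = (-0.15381, +0.06779, +1.14185); u = 634.2·(-0.15381)/1.14185 + 329.4 = 243.9695, v = 446.8·(+0.06779)/1.14185 + 258.7 = 285.2252
M2: Pc = R·M2+t = (-0.18442, -0.09999, +1.15436); u = 634.2·(-0.18442)/1.15436 + 329.4 = 228.0821, v = 446.8·(-0.09999)/1.15436 + 258.7 = 220.0001
M3: Pc = R·M3+t = (-0.31619, -0.08399, +1.04655); u = 634.2·(-0.31619)/1.04655 + 329.4 = 137.7944, v = 446.8·(-0.08399)/1.04655 + 258.7 = 222.8433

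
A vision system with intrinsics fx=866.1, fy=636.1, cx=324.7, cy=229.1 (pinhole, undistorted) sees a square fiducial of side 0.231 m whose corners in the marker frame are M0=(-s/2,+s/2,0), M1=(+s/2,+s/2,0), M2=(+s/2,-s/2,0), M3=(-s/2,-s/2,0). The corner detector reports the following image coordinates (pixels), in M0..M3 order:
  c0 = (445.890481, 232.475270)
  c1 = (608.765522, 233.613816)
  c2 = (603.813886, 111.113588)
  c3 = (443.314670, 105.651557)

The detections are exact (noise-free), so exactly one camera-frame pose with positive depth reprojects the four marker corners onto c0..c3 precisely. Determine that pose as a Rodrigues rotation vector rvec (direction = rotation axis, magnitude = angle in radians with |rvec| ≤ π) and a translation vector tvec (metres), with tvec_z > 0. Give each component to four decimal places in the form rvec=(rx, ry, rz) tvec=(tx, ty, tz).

Intrinsics K: fx=866.1, fy=636.1, cx=324.7, cy=229.1
Marker side s = 0.231 m; corners in marker frame (Z=0):
  M0 = (-0.1155, +0.1155, 0)
  M1 = (+0.1155, +0.1155, 0)
  M2 = (+0.1155, -0.1155, 0)
  M3 = (-0.1155, -0.1155, 0)
Detected image corners:
  c0 = (445.890481, 232.475270) px
  c1 = (608.765522, 233.613816) px
  c2 = (603.813886, 111.113588) px
  c3 = (443.314670, 105.651557) px
Planar DLT: solve 8×8 A·h = b for H (H[2,2]=1):
  H  [+779.72740 -18.89845 +526.85004]
  H  [+40.29344 +528.03520 +170.25911]
  H  [+0.15191 -0.06715 +1.00000]
B = K⁻¹H; ‖b₁‖=0.856939, ‖b₂‖=0.856939; λ = 2/(‖b₁‖+‖b₂‖) = 1.166945, sign → tz>0 ⇒ λ=+1.166945
r₁ = λ·B[:,0] = (+0.98411,+0.01007,+0.17728); r₂ = λ·B[:,1] = (+0.00391,+0.99692,-0.07836)
r₃ = r₁×r₂ = (-0.17752,+0.07780,+0.98104); SVD([r₁ r₂ r₃]) → R = UVᵀ:
  R  [+0.98411 +0.00391 -0.17752]
  R  [+0.01007 +0.99692 +0.07780]
  R  [+0.17728 -0.07836 +0.98104]
t = (+0.27237, -0.10795, +1.16694) m
tr R = 2.962064; θ = arccos((tr R − 1)/2) = 0.195080 rad = 11.177°
axis k = ((R−Rᵀ)₃₂, (R−Rᵀ)₁₃, (R−Rᵀ)₂₁) / (2 sinθ) = (-0.402799, -0.915151, +0.015885)
rvec = θ·k = (-0.078578, -0.178528, +0.003099)

rvec=(-0.0786, -0.1785, 0.0031) tvec=(0.2724, -0.1079, 1.1669)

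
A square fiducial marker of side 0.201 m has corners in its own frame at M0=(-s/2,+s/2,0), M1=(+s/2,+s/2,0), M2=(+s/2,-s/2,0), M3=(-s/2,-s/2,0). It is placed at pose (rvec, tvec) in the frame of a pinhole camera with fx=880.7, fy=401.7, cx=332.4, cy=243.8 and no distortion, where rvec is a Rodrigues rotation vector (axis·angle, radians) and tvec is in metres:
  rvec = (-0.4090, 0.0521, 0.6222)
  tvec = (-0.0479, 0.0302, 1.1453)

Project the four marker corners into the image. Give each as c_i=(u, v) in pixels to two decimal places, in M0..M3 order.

c0=(185.72, 261.01) c1=(313.05, 302.62) c2=(401.85, 247.99) c3=(279.62, 210.42)

Intrinsics K: fx=880.7, fy=401.7, cx=332.4, cy=243.8
Marker side s = 0.201 m; corners in marker frame (Z=0):
  M0 = (-0.1005, +0.1005, 0)
  M1 = (+0.1005, +0.1005, 0)
  M2 = (+0.1005, -0.1005, 0)
  M3 = (-0.1005, -0.1005, 0)
rvec = (-0.4090, 0.0521, 0.6222), |rvec| = θ = 0.74641 rad = 42.766°
Rodrigues: sinθ=0.67901, 1−cosθ=0.26587; R = I + sinθ·[k]× + (1−cosθ)·[k]×²:
    [+0.81396 -0.57618 -0.07405]
    [+0.55585 +0.73543 +0.38754]
    [-0.16884 -0.35660 +0.91888]
t = (-0.0479, 0.0302, 1.1453) m
M0: Pc = R·M0+t = (-0.18761, +0.04825, +1.12643); u = 880.7·(-0.18761)/1.12643 + 332.4 = 185.7175, v = 401.7·(+0.04825)/1.12643 + 243.8 = 261.0059
M1: Pc = R·M1+t = (-0.02400, +0.15997, +1.09249); u = 880.7·(-0.02400)/1.09249 + 332.4 = 313.0499, v = 401.7·(+0.15997)/1.09249 + 243.8 = 302.6205
M2: Pc = R·M2+t = (+0.09181, +0.01215, +1.16417); u = 880.7·(+0.09181)/1.16417 + 332.4 = 401.8542, v = 401.7·(+0.01215)/1.16417 + 243.8 = 247.9931
M3: Pc = R·M3+t = (-0.07180, -0.09957, +1.19811); u = 880.7·(-0.07180)/1.19811 + 332.4 = 279.6240, v = 401.7·(-0.09957)/1.19811 + 243.8 = 210.4153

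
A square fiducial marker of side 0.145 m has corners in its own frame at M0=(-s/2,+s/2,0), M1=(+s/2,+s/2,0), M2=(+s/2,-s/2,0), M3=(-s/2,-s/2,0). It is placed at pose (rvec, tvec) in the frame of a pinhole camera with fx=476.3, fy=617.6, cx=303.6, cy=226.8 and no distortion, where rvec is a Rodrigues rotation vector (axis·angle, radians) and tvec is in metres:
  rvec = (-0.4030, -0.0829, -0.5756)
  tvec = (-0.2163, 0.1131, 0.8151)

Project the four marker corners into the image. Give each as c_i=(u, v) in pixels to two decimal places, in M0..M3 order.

c0=(157.86, 390.37) c1=(234.80, 327.69) c2=(194.80, 241.69) c3=(121.23, 297.72)

Intrinsics K: fx=476.3, fy=617.6, cx=303.6, cy=226.8
Marker side s = 0.145 m; corners in marker frame (Z=0):
  M0 = (-0.0725, +0.0725, 0)
  M1 = (+0.0725, +0.0725, 0)
  M2 = (+0.0725, -0.0725, 0)
  M3 = (-0.0725, -0.0725, 0)
rvec = (-0.4030, -0.0829, -0.5756), |rvec| = θ = 0.70753 rad = 40.538°
Rodrigues: sinθ=0.64996, 1−cosθ=0.24003; R = I + sinθ·[k]× + (1−cosθ)·[k]×²:
    [+0.83784 +0.54478 +0.03507]
    [-0.51274 +0.76327 +0.39309]
    [+0.18738 -0.34733 +0.91883]
t = (-0.2163, 0.1131, 0.8151) m
M0: Pc = R·M0+t = (-0.23755, +0.20561, +0.77633); u = 476.3·(-0.23755)/0.77633 + 303.6 = 157.8591, v = 617.6·(+0.20561)/0.77633 + 226.8 = 390.3704
M1: Pc = R·M1+t = (-0.11606, +0.13126, +0.80350); u = 476.3·(-0.11606)/0.80350 + 303.6 = 234.8023, v = 617.6·(+0.13126)/0.80350 + 226.8 = 327.6930
M2: Pc = R·M2+t = (-0.19505, +0.02059, +0.85387); u = 476.3·(-0.19505)/0.85387 + 303.6 = 194.7963, v = 617.6·(+0.02059)/0.85387 + 226.8 = 241.6922
M3: Pc = R·M3+t = (-0.31654, +0.09494, +0.82670); u = 476.3·(-0.31654)/0.82670 + 303.6 = 121.2257, v = 617.6·(+0.09494)/0.82670 + 226.8 = 297.7248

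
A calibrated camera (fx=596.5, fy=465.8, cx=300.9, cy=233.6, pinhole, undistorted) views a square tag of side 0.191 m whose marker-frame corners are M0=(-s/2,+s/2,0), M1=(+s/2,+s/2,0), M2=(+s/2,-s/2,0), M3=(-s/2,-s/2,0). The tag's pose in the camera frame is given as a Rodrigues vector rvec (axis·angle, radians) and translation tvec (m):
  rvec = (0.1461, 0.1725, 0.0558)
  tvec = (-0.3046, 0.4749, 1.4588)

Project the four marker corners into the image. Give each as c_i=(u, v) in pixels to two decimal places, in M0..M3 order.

Intrinsics K: fx=596.5, fy=465.8, cx=300.9, cy=233.6
Marker side s = 0.191 m; corners in marker frame (Z=0):
  M0 = (-0.0955, +0.0955, 0)
  M1 = (+0.0955, +0.0955, 0)
  M2 = (+0.0955, -0.0955, 0)
  M3 = (-0.0955, -0.0955, 0)
rvec = (0.1461, 0.1725, 0.0558), |rvec| = θ = 0.23284 rad = 13.341°
Rodrigues: sinθ=0.23074, 1−cosθ=0.02699; R = I + sinθ·[k]× + (1−cosθ)·[k]×²:
    [+0.98364 -0.04275 +0.17500]
    [+0.06784 +0.98783 -0.13999]
    [-0.16689 +0.14957 +0.97456]
t = (-0.3046, 0.4749, 1.4588) m
M0: Pc = R·M0+t = (-0.40262, +0.56276, +1.48902); u = 596.5·(-0.40262)/1.48902 + 300.9 = 139.6109, v = 465.8·(+0.56276)/1.48902 + 233.6 = 409.6437
M1: Pc = R·M1+t = (-0.21475, +0.57572, +1.45715); u = 596.5·(-0.21475)/1.45715 + 300.9 = 212.9915, v = 465.8·(+0.57572)/1.45715 + 233.6 = 417.6368
M2: Pc = R·M2+t = (-0.20658, +0.38704, +1.42858); u = 596.5·(-0.20658)/1.42858 + 300.9 = 214.6431, v = 465.8·(+0.38704)/1.42858 + 233.6 = 359.7982
M3: Pc = R·M3+t = (-0.39445, +0.37408, +1.46045); u = 596.5·(-0.39445)/1.46045 + 300.9 = 139.7910, v = 465.8·(+0.37408)/1.46045 + 233.6 = 352.9110

c0=(139.61, 409.64) c1=(212.99, 417.64) c2=(214.64, 359.80) c3=(139.79, 352.91)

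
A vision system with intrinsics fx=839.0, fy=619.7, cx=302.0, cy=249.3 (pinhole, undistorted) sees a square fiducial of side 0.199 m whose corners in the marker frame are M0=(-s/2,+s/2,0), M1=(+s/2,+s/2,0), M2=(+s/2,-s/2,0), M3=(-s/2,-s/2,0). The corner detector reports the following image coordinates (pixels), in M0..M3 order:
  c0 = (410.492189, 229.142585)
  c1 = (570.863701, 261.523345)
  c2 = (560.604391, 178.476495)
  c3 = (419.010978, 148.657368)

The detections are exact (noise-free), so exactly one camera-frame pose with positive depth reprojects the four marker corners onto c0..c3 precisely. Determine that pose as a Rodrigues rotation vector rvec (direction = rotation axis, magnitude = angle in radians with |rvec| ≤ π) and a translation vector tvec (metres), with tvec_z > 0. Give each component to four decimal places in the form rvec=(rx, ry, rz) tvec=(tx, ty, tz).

Intrinsics K: fx=839.0, fy=619.7, cx=302.0, cy=249.3
Marker side s = 0.199 m; corners in marker frame (Z=0):
  M0 = (-0.0995, +0.0995, 0)
  M1 = (+0.0995, +0.0995, 0)
  M2 = (+0.0995, -0.0995, 0)
  M3 = (-0.0995, -0.0995, 0)
Detected image corners:
  c0 = (410.492189, 229.142585) px
  c1 = (570.863701, 261.523345) px
  c2 = (560.604391, 178.476495) px
  c3 = (419.010978, 148.657368) px
Planar DLT: solve 8×8 A·h = b for H (H[2,2]=1):
  H  [+795.21523 -301.87260 +490.82011]
  H  [+172.33089 +283.06243 +202.03019]
  H  [+0.08046 -0.62545 +1.00000]
B = K⁻¹H; ‖b₁‖=0.954536, ‖b₂‖=0.954536; λ = 2/(‖b₁‖+‖b₂‖) = 1.047630, sign → tz>0 ⇒ λ=+1.047630
r₁ = λ·B[:,0] = (+0.96262,+0.25742,+0.08429); r₂ = λ·B[:,1] = (-0.14108,+0.74213,-0.65524)
r₃ = r₁×r₂ = (-0.23123,+0.61885,+0.75070); SVD([r₁ r₂ r₃]) → R = UVᵀ:
  R  [+0.96262 -0.14108 -0.23123]
  R  [+0.25742 +0.74213 +0.61885]
  R  [+0.08429 -0.65524 +0.75070]
t = (+0.23577, -0.07991, +1.04763) m
tr R = 2.455444; θ = arccos((tr R − 1)/2) = 0.755802 rad = 43.304°
axis k = ((R−Rᵀ)₃₂, (R−Rᵀ)₁₃, (R−Rᵀ)₂₁) / (2 sinθ) = (-0.928815, -0.230017, +0.290509)
rvec = θ·k = (-0.702000, -0.173847, +0.219567)

rvec=(-0.7020, -0.1738, 0.2196) tvec=(0.2358, -0.0799, 1.0476)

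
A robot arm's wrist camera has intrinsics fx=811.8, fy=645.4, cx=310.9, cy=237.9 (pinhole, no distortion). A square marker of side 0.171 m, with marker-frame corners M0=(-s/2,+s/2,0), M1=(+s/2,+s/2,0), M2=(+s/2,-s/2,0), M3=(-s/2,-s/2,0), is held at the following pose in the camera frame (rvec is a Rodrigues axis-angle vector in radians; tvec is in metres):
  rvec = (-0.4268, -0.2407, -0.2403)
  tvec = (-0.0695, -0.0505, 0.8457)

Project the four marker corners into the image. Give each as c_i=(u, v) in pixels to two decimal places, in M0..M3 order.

Intrinsics K: fx=811.8, fy=645.4, cx=310.9, cy=237.9
Marker side s = 0.171 m; corners in marker frame (Z=0):
  M0 = (-0.0855, +0.0855, 0)
  M1 = (+0.0855, +0.0855, 0)
  M2 = (+0.0855, -0.0855, 0)
  M3 = (-0.0855, -0.0855, 0)
rvec = (-0.4268, -0.2407, -0.2403), |rvec| = θ = 0.54575 rad = 31.269°
Rodrigues: sinθ=0.51906, 1−cosθ=0.14526; R = I + sinθ·[k]× + (1−cosθ)·[k]×²:
    [+0.94358 +0.27865 -0.17891]
    [-0.17844 +0.88300 +0.43414]
    [+0.27895 -0.37772 +0.88290]
t = (-0.0695, -0.0505, 0.8457) m
M0: Pc = R·M0+t = (-0.12635, +0.04025, +0.78956); u = 811.8·(-0.12635)/0.78956 + 310.9 = 180.9886, v = 645.4·(+0.04025)/0.78956 + 237.9 = 270.8039
M1: Pc = R·M1+t = (+0.03500, +0.00974, +0.83726); u = 811.8·(+0.03500)/0.83726 + 310.9 = 344.8367, v = 645.4·(+0.00974)/0.83726 + 237.9 = 245.4075
M2: Pc = R·M2+t = (-0.01265, -0.14125, +0.90184); u = 811.8·(-0.01265)/0.90184 + 310.9 = 299.5144, v = 645.4·(-0.14125)/0.90184 + 237.9 = 136.8129
M3: Pc = R·M3+t = (-0.17400, -0.11074, +0.85414); u = 811.8·(-0.17400)/0.85414 + 310.9 = 145.5254, v = 645.4·(-0.11074)/0.85414 + 237.9 = 154.2244

c0=(180.99, 270.80) c1=(344.84, 245.41) c2=(299.51, 136.81) c3=(145.53, 154.22)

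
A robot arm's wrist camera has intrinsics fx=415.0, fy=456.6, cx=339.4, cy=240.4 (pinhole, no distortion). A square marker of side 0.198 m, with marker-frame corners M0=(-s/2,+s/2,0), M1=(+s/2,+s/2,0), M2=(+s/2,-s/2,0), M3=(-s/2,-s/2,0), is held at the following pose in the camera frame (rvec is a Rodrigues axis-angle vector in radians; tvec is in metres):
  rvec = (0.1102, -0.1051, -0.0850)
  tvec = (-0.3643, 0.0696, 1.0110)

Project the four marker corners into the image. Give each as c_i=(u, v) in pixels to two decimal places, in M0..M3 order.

c0=(153.05, 320.04) c1=(235.51, 310.60) c2=(226.77, 223.49) c3=(142.26, 231.40)

Intrinsics K: fx=415.0, fy=456.6, cx=339.4, cy=240.4
Marker side s = 0.198 m; corners in marker frame (Z=0):
  M0 = (-0.0990, +0.0990, 0)
  M1 = (+0.0990, +0.0990, 0)
  M2 = (+0.0990, -0.0990, 0)
  M3 = (-0.0990, -0.0990, 0)
rvec = (0.1102, -0.1051, -0.0850), |rvec| = θ = 0.17440 rad = 9.992°
Rodrigues: sinθ=0.17352, 1−cosθ=0.01517; R = I + sinθ·[k]× + (1−cosθ)·[k]×²:
    [+0.99089 +0.07879 -0.10924]
    [-0.09035 +0.99034 -0.10519]
    [+0.09990 +0.11410 +0.98843]
t = (-0.3643, 0.0696, 1.0110) m
M0: Pc = R·M0+t = (-0.45460, +0.17659, +1.01241); u = 415.0·(-0.45460)/1.01241 + 339.4 = 153.0539, v = 456.6·(+0.17659)/1.01241 + 240.4 = 320.0420
M1: Pc = R·M1+t = (-0.25840, +0.15870, +1.03219); u = 415.0·(-0.25840)/1.03219 + 339.4 = 235.5072, v = 456.6·(+0.15870)/1.03219 + 240.4 = 310.6026
M2: Pc = R·M2+t = (-0.27400, -0.03739, +1.00959); u = 415.0·(-0.27400)/1.00959 + 339.4 = 226.7695, v = 456.6·(-0.03739)/1.00959 + 240.4 = 223.4909
M3: Pc = R·M3+t = (-0.47020, -0.01950, +0.98981); u = 415.0·(-0.47020)/0.98981 + 339.4 = 142.2597, v = 456.6·(-0.01950)/0.98981 + 240.4 = 231.4050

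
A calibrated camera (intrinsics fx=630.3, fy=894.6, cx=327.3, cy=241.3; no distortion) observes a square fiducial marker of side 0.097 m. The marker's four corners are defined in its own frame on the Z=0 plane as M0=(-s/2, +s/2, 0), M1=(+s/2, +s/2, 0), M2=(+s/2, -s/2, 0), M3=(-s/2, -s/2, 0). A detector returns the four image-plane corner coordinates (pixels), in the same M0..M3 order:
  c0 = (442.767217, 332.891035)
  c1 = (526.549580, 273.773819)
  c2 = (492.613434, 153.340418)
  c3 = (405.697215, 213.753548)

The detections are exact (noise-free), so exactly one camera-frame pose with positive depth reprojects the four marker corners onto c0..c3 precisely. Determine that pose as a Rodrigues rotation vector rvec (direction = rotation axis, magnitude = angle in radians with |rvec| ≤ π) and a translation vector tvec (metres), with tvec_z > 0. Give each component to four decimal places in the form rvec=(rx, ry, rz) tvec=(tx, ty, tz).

rvec=(0.2130, -0.0913, -0.4477) tvec=(0.1415, 0.0022, 0.6369)

Intrinsics K: fx=630.3, fy=894.6, cx=327.3, cy=241.3
Marker side s = 0.097 m; corners in marker frame (Z=0):
  M0 = (-0.0485, +0.0485, 0)
  M1 = (+0.0485, +0.0485, 0)
  M2 = (+0.0485, -0.0485, 0)
  M3 = (-0.0485, -0.0485, 0)
Detected image corners:
  c0 = (442.767217, 332.891035) px
  c1 = (526.549580, 273.773819) px
  c2 = (492.613434, 153.340418) px
  c3 = (405.697215, 213.753548) px
Planar DLT: solve 8×8 A·h = b for H (H[2,2]=1):
  H  [+909.51526 +530.26385 +467.34237]
  H  [-600.43158 +1320.58784 +244.36908]
  H  [+0.06404 +0.35190 +1.00000]
B = K⁻¹H; ‖b₁‖=1.570161, ‖b₂‖=1.570161; λ = 2/(‖b₁‖+‖b₂‖) = 0.636877, sign → tz>0 ⇒ λ=+0.636877
r₁ = λ·B[:,0] = (+0.89783,-0.43846,+0.04079); r₂ = λ·B[:,1] = (+0.41942,+0.87969,+0.22411)
r₃ = r₁×r₂ = (-0.13414,-0.18411,+0.97371); SVD([r₁ r₂ r₃]) → R = UVᵀ:
  R  [+0.89783 +0.41942 -0.13414]
  R  [-0.43846 +0.87969 -0.18411]
  R  [+0.04079 +0.22411 +0.97371]
t = (+0.14150, +0.00218, +0.63688) m
tr R = 2.751228; θ = arccos((tr R − 1)/2) = 0.504090 rad = 28.882°
axis k = ((R−Rᵀ)₃₂, (R−Rᵀ)₁₃, (R−Rᵀ)₂₁) / (2 sinθ) = (+0.422583, -0.181083, -0.888050)
rvec = θ·k = (+0.213020, -0.091282, -0.447657)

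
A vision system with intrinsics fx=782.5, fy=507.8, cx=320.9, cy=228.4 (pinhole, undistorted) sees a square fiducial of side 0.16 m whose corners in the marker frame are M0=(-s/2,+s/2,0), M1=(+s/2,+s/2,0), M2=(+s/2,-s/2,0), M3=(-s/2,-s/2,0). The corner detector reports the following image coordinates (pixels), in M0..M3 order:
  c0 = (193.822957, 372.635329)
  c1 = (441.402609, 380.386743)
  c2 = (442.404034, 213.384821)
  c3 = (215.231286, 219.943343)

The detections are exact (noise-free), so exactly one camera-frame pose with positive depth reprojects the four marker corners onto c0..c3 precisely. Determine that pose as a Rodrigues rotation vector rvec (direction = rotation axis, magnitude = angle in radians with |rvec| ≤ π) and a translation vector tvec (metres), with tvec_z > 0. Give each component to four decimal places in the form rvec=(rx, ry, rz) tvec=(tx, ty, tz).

Intrinsics K: fx=782.5, fy=507.8, cx=320.9, cy=228.4
Marker side s = 0.16 m; corners in marker frame (Z=0):
  M0 = (-0.0800, +0.0800, 0)
  M1 = (+0.0800, +0.0800, 0)
  M2 = (+0.0800, -0.0800, 0)
  M3 = (-0.0800, -0.0800, 0)
Detected image corners:
  c0 = (193.822957, 372.635329) px
  c1 = (441.402609, 380.386743) px
  c2 = (442.404034, 213.384821) px
  c3 = (215.231286, 219.943343) px
Planar DLT: solve 8×8 A·h = b for H (H[2,2]=1):
  H  [+1300.56114 -255.04336 +318.17516]
  H  [-163.61060 +829.88798 +292.97057]
  H  [-0.55741 -0.56362 +1.00000]
B = K⁻¹H; ‖b₁‖=1.972406, ‖b₂‖=1.972406; λ = 2/(‖b₁‖+‖b₂‖) = 0.506995, sign → tz>0 ⇒ λ=+0.506995
r₁ = λ·B[:,0] = (+0.95855,-0.03624,-0.28261); r₂ = λ·B[:,1] = (-0.04806,+0.95710,-0.28575)
r₃ = r₁×r₂ = (+0.28084,+0.28749,+0.91569); SVD([r₁ r₂ r₃]) → R = UVᵀ:
  R  [+0.95855 -0.04806 +0.28084]
  R  [-0.03624 +0.95710 +0.28749]
  R  [-0.28261 -0.28575 +0.91569]
t = (-0.00177, +0.06447, +0.50700) m
tr R = 2.831335; θ = arccos((tr R − 1)/2) = 0.413631 rad = 23.699°
axis k = ((R−Rᵀ)₃₂, (R−Rᵀ)₁₃, (R−Rᵀ)₂₁) / (2 sinθ) = (-0.713097, +0.700911, +0.014707)
rvec = θ·k = (-0.294959, +0.289918, +0.006083)

rvec=(-0.2950, 0.2899, 0.0061) tvec=(-0.0018, 0.0645, 0.5070)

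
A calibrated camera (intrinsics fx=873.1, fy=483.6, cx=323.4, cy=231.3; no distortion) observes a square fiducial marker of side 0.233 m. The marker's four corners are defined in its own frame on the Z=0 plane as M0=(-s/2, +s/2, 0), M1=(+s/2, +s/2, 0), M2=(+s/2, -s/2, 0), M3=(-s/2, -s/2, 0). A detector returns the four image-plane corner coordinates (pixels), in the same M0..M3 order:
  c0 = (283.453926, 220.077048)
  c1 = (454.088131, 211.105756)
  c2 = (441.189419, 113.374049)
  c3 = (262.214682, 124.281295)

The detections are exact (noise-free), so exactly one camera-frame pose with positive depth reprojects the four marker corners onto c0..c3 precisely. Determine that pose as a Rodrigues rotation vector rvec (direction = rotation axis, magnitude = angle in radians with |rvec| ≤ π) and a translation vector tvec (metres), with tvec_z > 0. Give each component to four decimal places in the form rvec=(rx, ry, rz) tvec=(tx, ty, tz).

Intrinsics K: fx=873.1, fy=483.6, cx=323.4, cy=231.3
Marker side s = 0.233 m; corners in marker frame (Z=0):
  M0 = (-0.1165, +0.1165, 0)
  M1 = (+0.1165, +0.1165, 0)
  M2 = (+0.1165, -0.1165, 0)
  M3 = (-0.1165, -0.1165, 0)
Detected image corners:
  c0 = (283.453926, 220.077048) px
  c1 = (454.088131, 211.105756) px
  c2 = (441.189419, 113.374049) px
  c3 = (262.214682, 124.281295) px
Planar DLT: solve 8×8 A·h = b for H (H[2,2]=1):
  H  [+726.67050 +149.41801 +359.79278]
  H  [-53.28867 +450.55294 +168.43626]
  H  [-0.06419 +0.21105 +1.00000]
B = K⁻¹H; ‖b₁‖=0.862139, ‖b₂‖=0.862139; λ = 2/(‖b₁‖+‖b₂‖) = 1.159905, sign → tz>0 ⇒ λ=+1.159905
r₁ = λ·B[:,0] = (+0.99295,-0.09220,-0.07445); r₂ = λ·B[:,1] = (+0.10783,+0.96356,+0.24479)
r₃ = r₁×r₂ = (+0.04917,-0.25110,+0.96671); SVD([r₁ r₂ r₃]) → R = UVᵀ:
  R  [+0.99295 +0.10783 +0.04917]
  R  [-0.09220 +0.96356 -0.25110]
  R  [-0.07445 +0.24479 +0.96671]
t = (+0.04835, -0.15078, +1.15991) m
tr R = 2.923226; θ = arccos((tr R − 1)/2) = 0.277976 rad = 15.927°
axis k = ((R−Rᵀ)₃₂, (R−Rᵀ)₁₃, (R−Rᵀ)₂₁) / (2 sinθ) = (+0.903560, +0.225252, -0.364472)
rvec = θ·k = (+0.251168, +0.062615, -0.101314)

rvec=(0.2512, 0.0626, -0.1013) tvec=(0.0483, -0.1508, 1.1599)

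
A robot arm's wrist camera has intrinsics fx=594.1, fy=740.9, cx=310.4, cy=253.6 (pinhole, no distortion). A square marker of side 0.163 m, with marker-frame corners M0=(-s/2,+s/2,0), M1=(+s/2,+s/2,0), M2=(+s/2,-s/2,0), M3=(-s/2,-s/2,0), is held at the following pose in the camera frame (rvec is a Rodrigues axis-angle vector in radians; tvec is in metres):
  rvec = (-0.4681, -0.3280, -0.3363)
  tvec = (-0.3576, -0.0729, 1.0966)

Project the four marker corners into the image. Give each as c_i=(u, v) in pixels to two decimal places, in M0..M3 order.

Intrinsics K: fx=594.1, fy=740.9, cx=310.4, cy=253.6
Marker side s = 0.163 m; corners in marker frame (Z=0):
  M0 = (-0.0815, +0.0815, 0)
  M1 = (+0.0815, +0.0815, 0)
  M2 = (+0.0815, -0.0815, 0)
  M3 = (-0.0815, -0.0815, 0)
rvec = (-0.4681, -0.3280, -0.3363), |rvec| = θ = 0.66317 rad = 37.997°
Rodrigues: sinθ=0.61562, 1−cosθ=0.21196; R = I + sinθ·[k]× + (1−cosθ)·[k]×²:
    [+0.89364 +0.38618 -0.22861]
    [-0.23819 +0.83989 +0.48770]
    [+0.38035 -0.38137 +0.84255]
t = (-0.3576, -0.0729, 1.0966) m
M0: Pc = R·M0+t = (-0.39896, +0.01496, +1.03452); u = 594.1·(-0.39896)/1.03452 + 310.4 = 81.2878, v = 740.9·(+0.01496)/1.03452 + 253.6 = 264.3166
M1: Pc = R·M1+t = (-0.25329, -0.02386, +1.09652); u = 594.1·(-0.25329)/1.09652 + 310.4 = 173.1635, v = 740.9·(-0.02386)/1.09652 + 253.6 = 237.4773
M2: Pc = R·M2+t = (-0.31624, -0.16076, +1.15868); u = 594.1·(-0.31624)/1.15868 + 310.4 = 148.2507, v = 740.9·(-0.16076)/1.15868 + 253.6 = 150.8022
M3: Pc = R·M3+t = (-0.46191, -0.12194, +1.09668); u = 594.1·(-0.46191)/1.09668 + 310.4 = 60.1744, v = 740.9·(-0.12194)/1.09668 + 253.6 = 171.2204

c0=(81.29, 264.32) c1=(173.16, 237.48) c2=(148.25, 150.80) c3=(60.17, 171.22)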